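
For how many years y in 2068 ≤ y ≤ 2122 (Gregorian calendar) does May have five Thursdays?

24

May has 31 days; it has five Thursdays when Thursday falls among the first (month-length − 28) days — i.e. when May 1 is one of Thursday/Wednesday/Tuesday.
May 1 by year: 2068:Tue✓ 2069:Wed✓ 2070:Thu✓ 2071:Fri 2072:Sun 2073:Mon 2074:Tue✓ 2075:Wed✓ 2076:Fri 2077:Sat 2078:Sun 2079:Mon 2080:Wed✓ 2081:Thu✓ 2082:Fri …(25 more)… 2108:Tue✓ 2109:Wed✓ 2110:Thu✓ 2111:Fri 2112:Sun 2113:Mon 2114:Tue✓ 2115:Wed✓ 2116:Fri 2117:Sat 2118:Sun 2119:Mon 2120:Wed✓ 2121:Thu✓ 2122:Fri
Years with five Thursdays: 2068, 2069, 2070, 2074, 2075, 2080, 2081, 2085, 2086, 2087, 2091, 2092, 2096, 2097, 2098, 2103, 2104, 2108, 2109, 2110, 2114, 2115, 2120, 2121 → 24.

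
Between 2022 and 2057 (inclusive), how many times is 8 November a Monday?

Track 8 November's weekday year by year (advancing +1, or +2 across a Feb 29):
  2022: Tue  2023: Wed (+1)  2024: Fri (+2)  2025: Sat (+1)  2026: Sun (+1)
  2027: Mon (+1) ✓  2028: Wed (+2)  2029: Thu (+1)  2030: Fri (+1)  2031: Sat (+1)
  2032: Mon (+2) ✓  2033: Tue (+1)  2034: Wed (+1)  2035: Thu (+1)  … (8 more years) …
  2044: Tue (+2)  2045: Wed (+1)  2046: Thu (+1)  2047: Fri (+1)  2048: Sun (+2)
  2049: Mon (+1) ✓  2050: Tue (+1)  2051: Wed (+1)  2052: Fri (+2)  2053: Sat (+1)
  2054: Sun (+1)  2055: Mon (+1) ✓  2056: Wed (+2)  2057: Thu (+1)
Monday years: 2027, 2032, 2038, 2049, 2055 — 5 in total.

5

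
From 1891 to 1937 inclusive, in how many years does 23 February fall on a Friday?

Track 23 February's weekday year by year (advancing +1, or +2 across a Feb 29):
  1891: Mon  1892: Tue (+1)  1893: Thu (+2)  1894: Fri (+1) ✓  1895: Sat (+1)
  1896: Sun (+1)  1897: Tue (+2)  1898: Wed (+1)  1899: Thu (+1)  1900: Fri (+1) ✓
  1901: Sat (+1)  1902: Sun (+1)  1903: Mon (+1)  1904: Tue (+1)  … (19 more years) …
  1924: Sat (+1)  1925: Mon (+2)  1926: Tue (+1)  1927: Wed (+1)  1928: Thu (+1)
  1929: Sat (+2)  1930: Sun (+1)  1931: Mon (+1)  1932: Tue (+1)  1933: Thu (+2)
  1934: Fri (+1) ✓  1935: Sat (+1)  1936: Sun (+1)  1937: Tue (+2)
Friday years: 1894, 1900, 1906, 1912, 1917, 1923, 1934 — 7 in total.

7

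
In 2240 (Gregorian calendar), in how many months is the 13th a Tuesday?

Check the 13th of each month of 2240: Jan 13: Mon, Feb 13: Thu, Mar 13: Fri, Apr 13: Mon, May 13: Wed, Jun 13: Sat, Jul 13: Mon, Aug 13: Thu, Sep 13: Sun, Oct 13: Tue, Nov 13: Fri, Dec 13: Sun.
Tuesday occurs in October — 1 month.

1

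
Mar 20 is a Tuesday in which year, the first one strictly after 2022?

From one year to the next, a fixed date's weekday advances by 1, or by 2 when a Feb 29 lies between the two dates.
2022: March 20 is Sunday.
2023: Monday (+1)
2024: Wednesday (+2)
2025: Thursday (+1)
2026: Friday (+1)
2027: Saturday (+1)
2028: Monday (+2)
2029: Tuesday (+1)
Mar 20 falls on a Tuesday in 2029.

2029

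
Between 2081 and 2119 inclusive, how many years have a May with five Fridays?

16

May has 31 days; it has five Fridays when Friday falls among the first (month-length − 28) days — i.e. when May 1 is one of Friday/Thursday/Wednesday.
May 1 by year: 2081:Thu✓ 2082:Fri✓ 2083:Sat 2084:Mon 2085:Tue 2086:Wed✓ 2087:Thu✓ 2088:Sat 2089:Sun 2090:Mon 2091:Tue 2092:Thu✓ 2093:Fri✓ 2094:Sat 2095:Sun …(9 more)… 2105:Fri✓ 2106:Sat 2107:Sun 2108:Tue 2109:Wed✓ 2110:Thu✓ 2111:Fri✓ 2112:Sun 2113:Mon 2114:Tue 2115:Wed✓ 2116:Fri✓ 2117:Sat 2118:Sun 2119:Mon
Years with five Fridays: 2081, 2082, 2086, 2087, 2092, 2093, 2097, 2098, 2099, 2104, 2105, 2109, 2110, 2111, 2115, 2116 → 16.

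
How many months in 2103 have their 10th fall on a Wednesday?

2

Check the 10th of each month of 2103: Jan 10: Wed, Feb 10: Sat, Mar 10: Sat, Apr 10: Tue, May 10: Thu, Jun 10: Sun, Jul 10: Tue, Aug 10: Fri, Sep 10: Mon, Oct 10: Wed, Nov 10: Sat, Dec 10: Mon.
Wednesday occurs in January, October — 2 months.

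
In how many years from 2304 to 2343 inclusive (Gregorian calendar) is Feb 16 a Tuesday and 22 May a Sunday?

Check each year's weekday for Feb 16 and 22 May:
  2304: Tue/Sun ✓  2305: Thu/Mon  2306: Fri/Tue  2307: Sat/Wed  2308: Sun/Fri  2309: Tue/Sat  2310: Wed/Sun  2311: Thu/Mon  2312: Fri/Wed  2313: Sun/Thu  2314: Mon/Fri  2315: Tue/Sat  2316: Wed/Mon  2317: Fri/Tue  …(12 more)…  2330: Sun/Thu  2331: Mon/Fri  2332: Tue/Sun ✓  2333: Thu/Mon  2334: Fri/Tue  2335: Sat/Wed  2336: Sun/Fri  2337: Tue/Sat  2338: Wed/Sun  2339: Thu/Mon  2340: Fri/Wed  2341: Sun/Thu  2342: Mon/Fri  2343: Tue/Sat
Both conditions hold in: 2304, 2332 — 2.

2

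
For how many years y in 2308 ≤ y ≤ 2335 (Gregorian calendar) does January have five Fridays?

January has 31 days; it has five Fridays when Friday falls among the first (month-length − 28) days — i.e. when January 1 is one of Friday/Thursday/Wednesday.
January 1 by year: 2308:Wed✓ 2309:Fri✓ 2310:Sat 2311:Sun 2312:Mon 2313:Wed✓ 2314:Thu✓ 2315:Fri✓ 2316:Sat 2317:Mon 2318:Tue 2319:Wed✓ 2320:Thu✓ 2321:Sat 2322:Sun 2323:Mon 2324:Tue 2325:Thu✓ 2326:Fri✓ 2327:Sat 2328:Sun 2329:Tue 2330:Wed✓ 2331:Thu✓ 2332:Fri✓ 2333:Sun 2334:Mon 2335:Tue
Years with five Fridays: 2308, 2309, 2313, 2314, 2315, 2319, 2320, 2325, 2326, 2330, 2331, 2332 → 12.

12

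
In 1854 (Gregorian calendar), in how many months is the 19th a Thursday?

2

Check the 19th of each month of 1854: Jan 19: Thu, Feb 19: Sun, Mar 19: Sun, Apr 19: Wed, May 19: Fri, Jun 19: Mon, Jul 19: Wed, Aug 19: Sat, Sep 19: Tue, Oct 19: Thu, Nov 19: Sun, Dec 19: Tue.
Thursday occurs in January, October — 2 months.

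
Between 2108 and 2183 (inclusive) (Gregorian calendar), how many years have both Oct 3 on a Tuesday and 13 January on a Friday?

Check each year's weekday for Oct 3 and 13 January:
  2108: Wed/Fri  2109: Thu/Sun  2110: Fri/Mon  2111: Sat/Tue  2112: Mon/Wed  2113: Tue/Fri ✓  2114: Wed/Sat  2115: Thu/Sun  2116: Sat/Mon  2117: Sun/Wed  2118: Mon/Thu  2119: Tue/Fri ✓  2120: Thu/Sat  2121: Fri/Mon  …(48 more)…  2170: Wed/Sat  2171: Thu/Sun  2172: Sat/Mon  2173: Sun/Wed  2174: Mon/Thu  2175: Tue/Fri ✓  2176: Thu/Sat  2177: Fri/Mon  2178: Sat/Tue  2179: Sun/Wed  2180: Tue/Thu  2181: Wed/Sat  2182: Thu/Sun  2183: Fri/Mon
Both conditions hold in: 2113, 2119, 2130, 2141, 2147, 2158, 2169, 2175 — 8.

8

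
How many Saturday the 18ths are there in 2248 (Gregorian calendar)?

Check the 18th of each month of 2248: Jan 18: Tue, Feb 18: Fri, Mar 18: Sat, Apr 18: Tue, May 18: Thu, Jun 18: Sun, Jul 18: Tue, Aug 18: Fri, Sep 18: Mon, Oct 18: Wed, Nov 18: Sat, Dec 18: Mon.
Saturday occurs in March, November — 2 months.

2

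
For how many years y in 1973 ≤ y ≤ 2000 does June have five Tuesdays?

8

June has 30 days; it has five Tuesdays when Tuesday falls among the first (month-length − 28) days — i.e. when June 1 is one of Tuesday/Monday.
June 1 by year: 1973:Fri 1974:Sat 1975:Sun 1976:Tue✓ 1977:Wed 1978:Thu 1979:Fri 1980:Sun 1981:Mon✓ 1982:Tue✓ 1983:Wed 1984:Fri 1985:Sat 1986:Sun 1987:Mon✓ 1988:Wed 1989:Thu 1990:Fri 1991:Sat 1992:Mon✓ 1993:Tue✓ 1994:Wed 1995:Thu 1996:Sat 1997:Sun 1998:Mon✓ 1999:Tue✓ 2000:Thu
Years with five Tuesdays: 1976, 1981, 1982, 1987, 1992, 1993, 1998, 1999 → 8.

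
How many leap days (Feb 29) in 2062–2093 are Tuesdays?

1

Leap years in 2062–2093: 8 of them.
Feb 29 weekday advances by 5 (mod 7) from one leap year to the next four years later (or differs when a century non-leap intervenes).
Leap-day weekdays: 2064:Fri 2068:Wed 2072:Mon 2076:Sat 2080:Thu 2084:Tue✓ 2088:Sun 2092:Fri
Tuesday: 2084 → 1.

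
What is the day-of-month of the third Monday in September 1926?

September 1, 1926 is a Wednesday, so the first Monday is the 6th.
The third Monday is 6 + 14 = 20.

20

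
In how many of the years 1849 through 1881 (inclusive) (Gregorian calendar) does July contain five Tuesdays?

15

July has 31 days; it has five Tuesdays when Tuesday falls among the first (month-length − 28) days — i.e. when July 1 is one of Tuesday/Monday/Sunday.
July 1 by year: 1849:Sun✓ 1850:Mon✓ 1851:Tue✓ 1852:Thu 1853:Fri 1854:Sat 1855:Sun✓ 1856:Tue✓ 1857:Wed 1858:Thu 1859:Fri 1860:Sun✓ 1861:Mon✓ 1862:Tue✓ 1863:Wed …(3 more)… 1867:Mon✓ 1868:Wed 1869:Thu 1870:Fri 1871:Sat 1872:Mon✓ 1873:Tue✓ 1874:Wed 1875:Thu 1876:Sat 1877:Sun✓ 1878:Mon✓ 1879:Tue✓ 1880:Thu 1881:Fri
Years with five Tuesdays: 1849, 1850, 1851, 1855, 1856, 1860, 1861, 1862, 1866, 1867, 1872, 1873, 1877, 1878, 1879 → 15.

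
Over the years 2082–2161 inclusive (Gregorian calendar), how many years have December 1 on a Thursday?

11

Track December 1's weekday year by year (advancing +1, or +2 across a Feb 29):
  2082: Tue  2083: Wed (+1)  2084: Fri (+2)  2085: Sat (+1)  2086: Sun (+1)
  2087: Mon (+1)  2088: Wed (+2)  2089: Thu (+1) ✓  2090: Fri (+1)  2091: Sat (+1)
  2092: Mon (+2)  2093: Tue (+1)  2094: Wed (+1)  2095: Thu (+1) ✓  … (52 more years) …
  2148: Sun (+2)  2149: Mon (+1)  2150: Tue (+1)  2151: Wed (+1)  2152: Fri (+2)
  2153: Sat (+1)  2154: Sun (+1)  2155: Mon (+1)  2156: Wed (+2)  2157: Thu (+1) ✓
  2158: Fri (+1)  2159: Sat (+1)  2160: Mon (+2)  2161: Tue (+1)
Thursday years: 2089, 2095, 2101, 2107, 2112, 2118, 2129, 2135, 2140, 2146, 2157 — 11 in total.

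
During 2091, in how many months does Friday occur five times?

4

A month of length L has five Fridays iff its first Friday is on day ≤ L−28 (so day 1–3 in a 31-day month, 1–2 in a 30-day month, day 1 in a leap February).
Checking each month of 2091: Jan starts Mon (31d); Feb starts Thu (28d); Mar starts Thu (31d) ✓; Apr starts Sun (30d); May starts Tue (31d); Jun starts Fri (30d) ✓; Jul starts Sun (31d); Aug starts Wed (31d) ✓; Sep starts Sat (30d); Oct starts Mon (31d); Nov starts Thu (30d) ✓; Dec starts Sat (31d).
Five-Friday months: March, June, August, November → 4.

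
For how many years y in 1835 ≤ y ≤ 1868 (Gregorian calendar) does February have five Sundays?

1

February has 28 days (29 in leap years); it has five Sundays when Sunday falls among the first (month-length − 28) days — i.e. when February 1 is Sunday in a leap year (never in a common year).
February 1 by year: 1835:Sun 1836:Mon 1837:Wed 1838:Thu 1839:Fri 1840:Sat 1841:Mon 1842:Tue 1843:Wed 1844:Thu 1845:Sat 1846:Sun 1847:Mon 1848:Tue 1849:Thu …(4 more)… 1854:Wed 1855:Thu 1856:Fri 1857:Sun 1858:Mon 1859:Tue 1860:Wed 1861:Fri 1862:Sat 1863:Sun 1864:Mon 1865:Wed 1866:Thu 1867:Fri 1868:Sat
Years with five Sundays: 1852 → 1.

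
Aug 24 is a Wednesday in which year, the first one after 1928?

From one year to the next, a fixed date's weekday advances by 1, or by 2 when a Feb 29 lies between the two dates.
1928: August 24 is Friday.
1929: Saturday (+1)
1930: Sunday (+1)
1931: Monday (+1)
1932: Wednesday (+2)
Aug 24 falls on a Wednesday in 1932.

1932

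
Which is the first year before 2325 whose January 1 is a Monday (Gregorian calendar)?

2323

Jan 1 advances by 2 weekdays after a leap year and by 1 after a common year.
2325: Jan 1 is Thursday.
2324: Tuesday (leap)
2323: Monday
2323 begins on a Monday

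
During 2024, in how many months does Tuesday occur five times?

A month of length L has five Tuesdays iff its first Tuesday is on day ≤ L−28 (so day 1–3 in a 31-day month, 1–2 in a 30-day month, day 1 in a leap February).
Checking each month of 2024: Jan starts Mon (31d) ✓; Feb starts Thu (29d); Mar starts Fri (31d); Apr starts Mon (30d) ✓; May starts Wed (31d); Jun starts Sat (30d); Jul starts Mon (31d) ✓; Aug starts Thu (31d); Sep starts Sun (30d); Oct starts Tue (31d) ✓; Nov starts Fri (30d); Dec starts Sun (31d) ✓.
Five-Tuesday months: January, April, July, October, December → 5.

5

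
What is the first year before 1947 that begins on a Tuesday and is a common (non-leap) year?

Jan 1 advances by 2 weekdays after a leap year and by 1 after a common year.
1947: Jan 1 is Wednesday.
1946: Tuesday
1946 begins on a Tuesday and is a common year.

1946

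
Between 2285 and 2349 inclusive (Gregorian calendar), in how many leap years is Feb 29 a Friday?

Leap years in 2285–2349: 15 of them.
Feb 29 weekday advances by 5 (mod 7) from one leap year to the next four years later (or differs when a century non-leap intervenes).
Leap-day weekdays: 2288:Wed 2292:Mon 2296:Sat 2304:Mon 2308:Sat 2312:Thu 2316:Tue 2320:Sun 2324:Fri✓ 2328:Wed 2332:Mon 2336:Sat 2340:Thu 2344:Tue 2348:Sun
Friday: 2324 → 1.

1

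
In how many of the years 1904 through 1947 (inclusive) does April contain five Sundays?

13

April has 30 days; it has five Sundays when Sunday falls among the first (month-length − 28) days — i.e. when April 1 is one of Sunday/Saturday.
April 1 by year: 1904:Fri 1905:Sat✓ 1906:Sun✓ 1907:Mon 1908:Wed 1909:Thu 1910:Fri 1911:Sat✓ 1912:Mon 1913:Tue 1914:Wed 1915:Thu 1916:Sat✓ 1917:Sun✓ 1918:Mon …(14 more)… 1933:Sat✓ 1934:Sun✓ 1935:Mon 1936:Wed 1937:Thu 1938:Fri 1939:Sat✓ 1940:Mon 1941:Tue 1942:Wed 1943:Thu 1944:Sat✓ 1945:Sun✓ 1946:Mon 1947:Tue
Years with five Sundays: 1905, 1906, 1911, 1916, 1917, 1922, 1923, 1928, 1933, 1934, 1939, 1944, 1945 → 13.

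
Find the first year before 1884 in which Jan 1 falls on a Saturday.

Jan 1 advances by 2 weekdays after a leap year and by 1 after a common year.
1884: Jan 1 is Tuesday (leap).
1883: Monday
1882: Sunday
1881: Saturday
1881 begins on a Saturday

1881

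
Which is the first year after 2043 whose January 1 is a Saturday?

Jan 1 advances by 2 weekdays after a leap year and by 1 after a common year.
2043: Jan 1 is Thursday.
2044: Friday (leap)
2045: Sunday
2046: Monday
2047: Tuesday
2048: Wednesday (leap)
2049: Friday
2050: Saturday
2050 begins on a Saturday

2050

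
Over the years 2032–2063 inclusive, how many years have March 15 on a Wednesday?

Track March 15's weekday year by year (advancing +1, or +2 across a Feb 29):
  2032: Mon  2033: Tue (+1)  2034: Wed (+1) ✓  2035: Thu (+1)  2036: Sat (+2)
  2037: Sun (+1)  2038: Mon (+1)  2039: Tue (+1)  2040: Thu (+2)  2041: Fri (+1)
  2042: Sat (+1)  2043: Sun (+1)  2044: Tue (+2)  2045: Wed (+1) ✓  … (4 more years) …
  2050: Tue (+1)  2051: Wed (+1) ✓  2052: Fri (+2)  2053: Sat (+1)  2054: Sun (+1)
  2055: Mon (+1)  2056: Wed (+2) ✓  2057: Thu (+1)  2058: Fri (+1)  2059: Sat (+1)
  2060: Mon (+2)  2061: Tue (+1)  2062: Wed (+1) ✓  2063: Thu (+1)
Wednesday years: 2034, 2045, 2051, 2056, 2062 — 5 in total.

5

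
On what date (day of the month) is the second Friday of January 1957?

11

January 1, 1957 is a Tuesday, so the first Friday is the 4th.
The second Friday is 4 + 7 = 11.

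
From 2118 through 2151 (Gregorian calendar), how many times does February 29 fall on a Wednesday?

1

Leap years in 2118–2151: 8 of them.
Feb 29 weekday advances by 5 (mod 7) from one leap year to the next four years later (or differs when a century non-leap intervenes).
Leap-day weekdays: 2120:Thu 2124:Tue 2128:Sun 2132:Fri 2136:Wed✓ 2140:Mon 2144:Sat 2148:Thu
Wednesday: 2136 → 1.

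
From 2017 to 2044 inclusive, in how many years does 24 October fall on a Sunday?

4

Track 24 October's weekday year by year (advancing +1, or +2 across a Feb 29):
  2017: Tue  2018: Wed (+1)  2019: Thu (+1)  2020: Sat (+2)  2021: Sun (+1) ✓
  2022: Mon (+1)  2023: Tue (+1)  2024: Thu (+2)  2025: Fri (+1)  2026: Sat (+1)
  2027: Sun (+1) ✓  2028: Tue (+2)  2029: Wed (+1)  2030: Thu (+1)  2031: Fri (+1)
  2032: Sun (+2) ✓  2033: Mon (+1)  2034: Tue (+1)  2035: Wed (+1)  2036: Fri (+2)
  2037: Sat (+1)  2038: Sun (+1) ✓  2039: Mon (+1)  2040: Wed (+2)  2041: Thu (+1)
  2042: Fri (+1)  2043: Sat (+1)  2044: Mon (+2)
Sunday years: 2021, 2027, 2032, 2038 — 4 in total.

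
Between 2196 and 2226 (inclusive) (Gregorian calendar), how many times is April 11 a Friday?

4

Track April 11's weekday year by year (advancing +1, or +2 across a Feb 29):
  2196: Mon  2197: Tue (+1)  2198: Wed (+1)  2199: Thu (+1)  2200: Fri (+1) ✓
  2201: Sat (+1)  2202: Sun (+1)  2203: Mon (+1)  2204: Wed (+2)  2205: Thu (+1)
  2206: Fri (+1) ✓  2207: Sat (+1)  2208: Mon (+2)  2209: Tue (+1)  … (3 more years) …
  2213: Sun (+1)  2214: Mon (+1)  2215: Tue (+1)  2216: Thu (+2)  2217: Fri (+1) ✓
  2218: Sat (+1)  2219: Sun (+1)  2220: Tue (+2)  2221: Wed (+1)  2222: Thu (+1)
  2223: Fri (+1) ✓  2224: Sun (+2)  2225: Mon (+1)  2226: Tue (+1)
Friday years: 2200, 2206, 2217, 2223 — 4 in total.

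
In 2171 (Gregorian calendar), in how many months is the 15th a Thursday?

1

Check the 15th of each month of 2171: Jan 15: Tue, Feb 15: Fri, Mar 15: Fri, Apr 15: Mon, May 15: Wed, Jun 15: Sat, Jul 15: Mon, Aug 15: Thu, Sep 15: Sun, Oct 15: Tue, Nov 15: Fri, Dec 15: Sun.
Thursday occurs in August — 1 month.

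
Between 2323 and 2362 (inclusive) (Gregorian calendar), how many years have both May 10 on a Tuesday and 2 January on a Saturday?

Check each year's weekday for May 10 and 2 January:
  2323: Thu/Tue  2324: Sat/Wed  2325: Sun/Fri  2326: Mon/Sat  2327: Tue/Sun  2328: Thu/Mon  2329: Fri/Wed  2330: Sat/Thu  2331: Sun/Fri  2332: Tue/Sat ✓  2333: Wed/Mon  2334: Thu/Tue  2335: Fri/Wed  2336: Sun/Thu  …(12 more)…  2349: Tue/Sun  2350: Wed/Mon  2351: Thu/Tue  2352: Sat/Wed  2353: Sun/Fri  2354: Mon/Sat  2355: Tue/Sun  2356: Thu/Mon  2357: Fri/Wed  2358: Sat/Thu  2359: Sun/Fri  2360: Tue/Sat ✓  2361: Wed/Mon  2362: Thu/Tue
Both conditions hold in: 2332, 2360 — 2.

2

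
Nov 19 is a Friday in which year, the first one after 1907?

1909

From one year to the next, a fixed date's weekday advances by 1, or by 2 when a Feb 29 lies between the two dates.
1907: November 19 is Tuesday.
1908: Thursday (+2)
1909: Friday (+1)
Nov 19 falls on a Friday in 1909.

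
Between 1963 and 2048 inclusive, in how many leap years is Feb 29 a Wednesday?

3

Leap years in 1963–2048: 22 of them.
Feb 29 weekday advances by 5 (mod 7) from one leap year to the next four years later (or differs when a century non-leap intervenes).
Leap-day weekdays: 1964:Sat 1968:Thu 1972:Tue 1976:Sun 1980:Fri 1984:Wed✓ 1988:Mon 1992:Sat 1996:Thu 2000:Tue 2004:Sun 2008:Fri 2012:Wed✓ 2016:Mon 2020:Sat 2024:Thu 2028:Tue 2032:Sun 2036:Fri 2040:Wed✓ 2044:Mon 2048:Sat
Wednesday: 1984, 2012, 2040 → 3.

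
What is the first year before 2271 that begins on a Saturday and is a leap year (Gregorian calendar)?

2248

Jan 1 advances by 2 weekdays after a leap year and by 1 after a common year.
2271: Jan 1 is Sunday.
2270: Saturday
2269: Friday
2268: Wednesday (leap)
2267: Tuesday
2266: Monday
2265: Sunday
2264: Friday (leap)
2263: Thursday
2262: Wednesday
2261: Tuesday
2260: Sunday (leap)
2259: Saturday
2258: Friday
2257: Thursday
2256: Tuesday (leap)
2255: Monday
2254: Sunday
2253: Saturday
2252: Thursday (leap)
2251: Wednesday
2250: Tuesday
2249: Monday
2248: Saturday (leap)
2248 begins on a Saturday and is a leap year.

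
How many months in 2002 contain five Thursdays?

A month of length L has five Thursdays iff its first Thursday is on day ≤ L−28 (so day 1–3 in a 31-day month, 1–2 in a 30-day month, day 1 in a leap February).
Checking each month of 2002: Jan starts Tue (31d) ✓; Feb starts Fri (28d); Mar starts Fri (31d); Apr starts Mon (30d); May starts Wed (31d) ✓; Jun starts Sat (30d); Jul starts Mon (31d); Aug starts Thu (31d) ✓; Sep starts Sun (30d); Oct starts Tue (31d) ✓; Nov starts Fri (30d); Dec starts Sun (31d).
Five-Thursday months: January, May, August, October → 4.

4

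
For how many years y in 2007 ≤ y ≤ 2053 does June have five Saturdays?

14

June has 30 days; it has five Saturdays when Saturday falls among the first (month-length − 28) days — i.e. when June 1 is one of Saturday/Friday.
June 1 by year: 2007:Fri✓ 2008:Sun 2009:Mon 2010:Tue 2011:Wed 2012:Fri✓ 2013:Sat✓ 2014:Sun 2015:Mon 2016:Wed 2017:Thu 2018:Fri✓ 2019:Sat✓ 2020:Mon 2021:Tue …(17 more)… 2039:Wed 2040:Fri✓ 2041:Sat✓ 2042:Sun 2043:Mon 2044:Wed 2045:Thu 2046:Fri✓ 2047:Sat✓ 2048:Mon 2049:Tue 2050:Wed 2051:Thu 2052:Sat✓ 2053:Sun
Years with five Saturdays: 2007, 2012, 2013, 2018, 2019, 2024, 2029, 2030, 2035, 2040, 2041, 2046, 2047, 2052 → 14.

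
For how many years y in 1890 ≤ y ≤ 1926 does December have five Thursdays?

16

December has 31 days; it has five Thursdays when Thursday falls among the first (month-length − 28) days — i.e. when December 1 is one of Thursday/Wednesday/Tuesday.
December 1 by year: 1890:Mon 1891:Tue✓ 1892:Thu✓ 1893:Fri 1894:Sat 1895:Sun 1896:Tue✓ 1897:Wed✓ 1898:Thu✓ 1899:Fri 1900:Sat 1901:Sun 1902:Mon 1903:Tue✓ 1904:Thu✓ …(7 more)… 1912:Sun 1913:Mon 1914:Tue✓ 1915:Wed✓ 1916:Fri 1917:Sat 1918:Sun 1919:Mon 1920:Wed✓ 1921:Thu✓ 1922:Fri 1923:Sat 1924:Mon 1925:Tue✓ 1926:Wed✓
Years with five Thursdays: 1891, 1892, 1896, 1897, 1898, 1903, 1904, 1908, 1909, 1910, 1914, 1915, 1920, 1921, 1925, 1926 → 16.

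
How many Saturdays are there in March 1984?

5

March 1984 has 31 days and begins on Thursday.
The first Saturday is March 3.
Saturdays fall on 3, 10, 17, 24, 31 — that's 5.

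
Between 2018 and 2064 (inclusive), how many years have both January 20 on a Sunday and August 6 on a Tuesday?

Check each year's weekday for January 20 and August 6:
  2018: Sat/Mon  2019: Sun/Tue ✓  2020: Mon/Thu  2021: Wed/Fri  2022: Thu/Sat  2023: Fri/Sun  2024: Sat/Tue  2025: Mon/Wed  2026: Tue/Thu  2027: Wed/Fri  2028: Thu/Sun  2029: Sat/Mon  2030: Sun/Tue ✓  2031: Mon/Wed  …(19 more)…  2051: Fri/Sun  2052: Sat/Tue  2053: Mon/Wed  2054: Tue/Thu  2055: Wed/Fri  2056: Thu/Sun  2057: Sat/Mon  2058: Sun/Tue ✓  2059: Mon/Wed  2060: Tue/Fri  2061: Thu/Sat  2062: Fri/Sun  2063: Sat/Mon  2064: Sun/Wed
Both conditions hold in: 2019, 2030, 2041, 2047, 2058 — 5.

5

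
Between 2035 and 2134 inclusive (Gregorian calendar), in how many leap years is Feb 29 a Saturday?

Leap years in 2035–2134: 24 of them.
Feb 29 weekday advances by 5 (mod 7) from one leap year to the next four years later (or differs when a century non-leap intervenes).
Leap-day weekdays: 2036:Fri 2040:Wed 2044:Mon 2048:Sat✓ 2052:Thu 2056:Tue 2060:Sun 2064:Fri 2068:Wed 2072:Mon 2076:Sat✓ 2080:Thu 2084:Tue 2088:Sun 2092:Fri 2096:Wed 2104:Fri 2108:Wed 2112:Mon 2116:Sat✓ 2120:Thu 2124:Tue 2128:Sun 2132:Fri
Saturday: 2048, 2076, 2116 → 3.

3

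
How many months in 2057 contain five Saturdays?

4

A month of length L has five Saturdays iff its first Saturday is on day ≤ L−28 (so day 1–3 in a 31-day month, 1–2 in a 30-day month, day 1 in a leap February).
Checking each month of 2057: Jan starts Mon (31d); Feb starts Thu (28d); Mar starts Thu (31d) ✓; Apr starts Sun (30d); May starts Tue (31d); Jun starts Fri (30d) ✓; Jul starts Sun (31d); Aug starts Wed (31d); Sep starts Sat (30d) ✓; Oct starts Mon (31d); Nov starts Thu (30d); Dec starts Sat (31d) ✓.
Five-Saturday months: March, June, September, December → 4.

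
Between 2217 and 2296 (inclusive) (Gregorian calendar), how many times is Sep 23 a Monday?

11

Track Sep 23's weekday year by year (advancing +1, or +2 across a Feb 29):
  2217: Tue  2218: Wed (+1)  2219: Thu (+1)  2220: Sat (+2)  2221: Sun (+1)
  2222: Mon (+1) ✓  2223: Tue (+1)  2224: Thu (+2)  2225: Fri (+1)  2226: Sat (+1)
  2227: Sun (+1)  2228: Tue (+2)  2229: Wed (+1)  2230: Thu (+1)  … (52 more years) …
  2283: Sun (+1)  2284: Tue (+2)  2285: Wed (+1)  2286: Thu (+1)  2287: Fri (+1)
  2288: Sun (+2)  2289: Mon (+1) ✓  2290: Tue (+1)  2291: Wed (+1)  2292: Fri (+2)
  2293: Sat (+1)  2294: Sun (+1)  2295: Mon (+1) ✓  2296: Wed (+2)
Monday years: 2222, 2233, 2239, 2244, 2250, 2261, 2267, 2272, 2278, 2289, 2295 — 11 in total.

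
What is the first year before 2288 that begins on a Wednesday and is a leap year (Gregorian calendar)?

2268

Jan 1 advances by 2 weekdays after a leap year and by 1 after a common year.
2288: Jan 1 is Sunday (leap).
2287: Saturday
2286: Friday
2285: Thursday
2284: Tuesday (leap)
2283: Monday
2282: Sunday
2281: Saturday
2280: Thursday (leap)
2279: Wednesday
2278: Tuesday
2277: Monday
2276: Saturday (leap)
2275: Friday
2274: Thursday
2273: Wednesday
2272: Monday (leap)
2271: Sunday
2270: Saturday
2269: Friday
2268: Wednesday (leap)
2268 begins on a Wednesday and is a leap year.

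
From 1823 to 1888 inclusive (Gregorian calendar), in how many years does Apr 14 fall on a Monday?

10

Track Apr 14's weekday year by year (advancing +1, or +2 across a Feb 29):
  1823: Mon ✓  1824: Wed (+2)  1825: Thu (+1)  1826: Fri (+1)  1827: Sat (+1)
  1828: Mon (+2) ✓  1829: Tue (+1)  1830: Wed (+1)  1831: Thu (+1)  1832: Sat (+2)
  1833: Sun (+1)  1834: Mon (+1) ✓  1835: Tue (+1)  1836: Thu (+2)  … (38 more years) …
  1875: Wed (+1)  1876: Fri (+2)  1877: Sat (+1)  1878: Sun (+1)  1879: Mon (+1) ✓
  1880: Wed (+2)  1881: Thu (+1)  1882: Fri (+1)  1883: Sat (+1)  1884: Mon (+2) ✓
  1885: Tue (+1)  1886: Wed (+1)  1887: Thu (+1)  1888: Sat (+2)
Monday years: 1823, 1828, 1834, 1845, 1851, 1856, 1862, 1873, 1879, 1884 — 10 in total.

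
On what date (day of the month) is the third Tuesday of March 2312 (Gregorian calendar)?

March 1, 2312 is a Friday, so the first Tuesday is the 5th.
The third Tuesday is 5 + 14 = 19.

19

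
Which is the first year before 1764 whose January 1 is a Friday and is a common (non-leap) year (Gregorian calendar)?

Jan 1 advances by 2 weekdays after a leap year and by 1 after a common year.
1764: Jan 1 is Sunday (leap).
1763: Saturday
1762: Friday
1762 begins on a Friday and is a common year.

1762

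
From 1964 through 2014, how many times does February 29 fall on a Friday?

Leap years in 1964–2014: 13 of them.
Feb 29 weekday advances by 5 (mod 7) from one leap year to the next four years later (or differs when a century non-leap intervenes).
Leap-day weekdays: 1964:Sat 1968:Thu 1972:Tue 1976:Sun 1980:Fri✓ 1984:Wed 1988:Mon 1992:Sat 1996:Thu 2000:Tue 2004:Sun 2008:Fri✓ 2012:Wed
Friday: 1980, 2008 → 2.

2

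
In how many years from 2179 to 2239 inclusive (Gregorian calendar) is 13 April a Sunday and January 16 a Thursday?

7

Check each year's weekday for 13 April and January 16:
  2179: Tue/Sat  2180: Thu/Sun  2181: Fri/Tue  2182: Sat/Wed  2183: Sun/Thu ✓  2184: Tue/Fri  2185: Wed/Sun  2186: Thu/Mon  2187: Fri/Tue  2188: Sun/Wed  2189: Mon/Fri  2190: Tue/Sat  2191: Wed/Sun  2192: Fri/Mon  …(33 more)…  2226: Thu/Mon  2227: Fri/Tue  2228: Sun/Wed  2229: Mon/Fri  2230: Tue/Sat  2231: Wed/Sun  2232: Fri/Mon  2233: Sat/Wed  2234: Sun/Thu ✓  2235: Mon/Fri  2236: Wed/Sat  2237: Thu/Mon  2238: Fri/Tue  2239: Sat/Wed
Both conditions hold in: 2183, 2194, 2200, 2206, 2217, 2223, 2234 — 7.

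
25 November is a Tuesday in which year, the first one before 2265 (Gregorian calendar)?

From one year to the next, a fixed date's weekday advances by 1, or by 2 when a Feb 29 lies between the two dates.
2265: November 25 is Saturday.
2264: Friday (−1)
2263: Wednesday (−2)
2262: Tuesday (−1)
25 November falls on a Tuesday in 2262.

2262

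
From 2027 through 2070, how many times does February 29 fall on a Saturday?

Leap years in 2027–2070: 11 of them.
Feb 29 weekday advances by 5 (mod 7) from one leap year to the next four years later (or differs when a century non-leap intervenes).
Leap-day weekdays: 2028:Tue 2032:Sun 2036:Fri 2040:Wed 2044:Mon 2048:Sat✓ 2052:Thu 2056:Tue 2060:Sun 2064:Fri 2068:Wed
Saturday: 2048 → 1.

1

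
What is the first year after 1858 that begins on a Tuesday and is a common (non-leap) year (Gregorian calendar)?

Jan 1 advances by 2 weekdays after a leap year and by 1 after a common year.
1858: Jan 1 is Friday.
1859: Saturday
1860: Sunday (leap)
1861: Tuesday
1861 begins on a Tuesday and is a common year.

1861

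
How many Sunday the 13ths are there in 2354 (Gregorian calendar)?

1

Check the 13th of each month of 2354: Jan 13: Wed, Feb 13: Sat, Mar 13: Sat, Apr 13: Tue, May 13: Thu, Jun 13: Sun, Jul 13: Tue, Aug 13: Fri, Sep 13: Mon, Oct 13: Wed, Nov 13: Sat, Dec 13: Mon.
Sunday occurs in June — 1 month.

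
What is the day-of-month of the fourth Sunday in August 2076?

August 1, 2076 is a Saturday, so the first Sunday is the 2nd.
The fourth Sunday is 2 + 21 = 23.

23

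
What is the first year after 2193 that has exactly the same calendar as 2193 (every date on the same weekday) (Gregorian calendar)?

Two years share a calendar iff Jan 1 falls on the same weekday and both are leap or both are common. 2193: Jan 1 is Tuesday, common year.
2194: Jan 1 Wednesday, common
2195: Jan 1 Thursday, common
2196: Jan 1 Friday, leap
2197: Jan 1 Sunday, common
2198: Jan 1 Monday, common
2199: Jan 1 Tuesday, common
2199 matches on both conditions.

2199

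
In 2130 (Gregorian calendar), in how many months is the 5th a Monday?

1

Check the 5th of each month of 2130: Jan 5: Thu, Feb 5: Sun, Mar 5: Sun, Apr 5: Wed, May 5: Fri, Jun 5: Mon, Jul 5: Wed, Aug 5: Sat, Sep 5: Tue, Oct 5: Thu, Nov 5: Sun, Dec 5: Tue.
Monday occurs in June — 1 month.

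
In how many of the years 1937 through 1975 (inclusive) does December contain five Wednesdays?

December has 31 days; it has five Wednesdays when Wednesday falls among the first (month-length − 28) days — i.e. when December 1 is one of Wednesday/Tuesday/Monday.
December 1 by year: 1937:Wed✓ 1938:Thu 1939:Fri 1940:Sun 1941:Mon✓ 1942:Tue✓ 1943:Wed✓ 1944:Fri 1945:Sat 1946:Sun 1947:Mon✓ 1948:Wed✓ 1949:Thu 1950:Fri 1951:Sat …(9 more)… 1961:Fri 1962:Sat 1963:Sun 1964:Tue✓ 1965:Wed✓ 1966:Thu 1967:Fri 1968:Sun 1969:Mon✓ 1970:Tue✓ 1971:Wed✓ 1972:Fri 1973:Sat 1974:Sun 1975:Mon✓
Years with five Wednesdays: 1937, 1941, 1942, 1943, 1947, 1948, 1952, 1953, 1954, 1958, 1959, 1964, 1965, 1969, 1970, 1971, 1975 → 17.

17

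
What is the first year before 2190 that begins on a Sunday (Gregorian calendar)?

2186

Jan 1 advances by 2 weekdays after a leap year and by 1 after a common year.
2190: Jan 1 is Friday.
2189: Thursday
2188: Tuesday (leap)
2187: Monday
2186: Sunday
2186 begins on a Sunday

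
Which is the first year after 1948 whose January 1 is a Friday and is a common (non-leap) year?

1954

Jan 1 advances by 2 weekdays after a leap year and by 1 after a common year.
1948: Jan 1 is Thursday (leap).
1949: Saturday
1950: Sunday
1951: Monday
1952: Tuesday (leap)
1953: Thursday
1954: Friday
1954 begins on a Friday and is a common year.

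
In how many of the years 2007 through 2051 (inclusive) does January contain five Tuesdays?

January has 31 days; it has five Tuesdays when Tuesday falls among the first (month-length − 28) days — i.e. when January 1 is one of Tuesday/Monday/Sunday.
January 1 by year: 2007:Mon✓ 2008:Tue✓ 2009:Thu 2010:Fri 2011:Sat 2012:Sun✓ 2013:Tue✓ 2014:Wed 2015:Thu 2016:Fri 2017:Sun✓ 2018:Mon✓ 2019:Tue✓ 2020:Wed 2021:Fri …(15 more)… 2037:Thu 2038:Fri 2039:Sat 2040:Sun✓ 2041:Tue✓ 2042:Wed 2043:Thu 2044:Fri 2045:Sun✓ 2046:Mon✓ 2047:Tue✓ 2048:Wed 2049:Fri 2050:Sat 2051:Sun✓
Years with five Tuesdays: 2007, 2008, 2012, 2013, 2017, 2018, 2019, 2023, 2024, 2029, 2030, 2034, 2035, 2036, 2040, 2041, 2045, 2046, 2047, 2051 → 20.

20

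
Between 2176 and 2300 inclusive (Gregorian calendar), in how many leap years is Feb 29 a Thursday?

Leap years in 2176–2300: 30 of them.
Feb 29 weekday advances by 5 (mod 7) from one leap year to the next four years later (or differs when a century non-leap intervenes).
Leap-day weekdays: 2176:Thu✓ 2180:Tue 2184:Sun 2188:Fri 2192:Wed 2196:Mon 2204:Wed 2208:Mon 2212:Sat 2216:Thu✓ 2220:Tue 2224:Sun 2228:Fri …(4 more)… 2248:Tue 2252:Sun 2256:Fri 2260:Wed 2264:Mon 2268:Sat 2272:Thu✓ 2276:Tue 2280:Sun 2284:Fri 2288:Wed 2292:Mon 2296:Sat
Thursday: 2176, 2216, 2244, 2272 → 4.

4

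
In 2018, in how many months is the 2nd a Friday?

3

Check the 2nd of each month of 2018: Jan 2: Tue, Feb 2: Fri, Mar 2: Fri, Apr 2: Mon, May 2: Wed, Jun 2: Sat, Jul 2: Mon, Aug 2: Thu, Sep 2: Sun, Oct 2: Tue, Nov 2: Fri, Dec 2: Sun.
Friday occurs in February, March, November — 3 months.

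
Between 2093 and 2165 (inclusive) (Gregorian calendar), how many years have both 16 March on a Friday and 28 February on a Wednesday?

Check each year's weekday for 16 March and 28 February:
  2093: Mon/Sat  2094: Tue/Sun  2095: Wed/Mon  2096: Fri/Tue  2097: Sat/Thu  2098: Sun/Fri  2099: Mon/Sat  2100: Tue/Sun  2101: Wed/Mon  2102: Thu/Tue  2103: Fri/Wed ✓  2104: Sun/Thu  2105: Mon/Sat  2106: Tue/Sun  …(45 more)…  2152: Thu/Mon  2153: Fri/Wed ✓  2154: Sat/Thu  2155: Sun/Fri  2156: Tue/Sat  2157: Wed/Mon  2158: Thu/Tue  2159: Fri/Wed ✓  2160: Sun/Thu  2161: Mon/Sat  2162: Tue/Sun  2163: Wed/Mon  2164: Fri/Tue  2165: Sat/Thu
Both conditions hold in: 2103, 2114, 2125, 2131, 2142, 2153, 2159 — 7.

7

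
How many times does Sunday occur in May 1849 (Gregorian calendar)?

May 1849 has 31 days and begins on Tuesday.
The first Sunday is May 6.
Sundays fall on 6, 13, 20, 27 — that's 4.

4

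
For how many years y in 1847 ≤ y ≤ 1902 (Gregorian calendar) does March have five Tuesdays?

March has 31 days; it has five Tuesdays when Tuesday falls among the first (month-length − 28) days — i.e. when March 1 is one of Tuesday/Monday/Sunday.
March 1 by year: 1847:Mon✓ 1848:Wed 1849:Thu 1850:Fri 1851:Sat 1852:Mon✓ 1853:Tue✓ 1854:Wed 1855:Thu 1856:Sat 1857:Sun✓ 1858:Mon✓ 1859:Tue✓ 1860:Thu 1861:Fri …(26 more)… 1888:Thu 1889:Fri 1890:Sat 1891:Sun✓ 1892:Tue✓ 1893:Wed 1894:Thu 1895:Fri 1896:Sun✓ 1897:Mon✓ 1898:Tue✓ 1899:Wed 1900:Thu 1901:Fri 1902:Sat
Years with five Tuesdays: 1847, 1852, 1853, 1857, 1858, 1859, 1863, 1864, 1868, 1869, 1870, 1874, 1875, 1880, 1881, 1885, 1886, 1887, 1891, 1892, 1896, 1897, 1898 → 23.

23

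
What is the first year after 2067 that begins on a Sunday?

2068

Jan 1 advances by 2 weekdays after a leap year and by 1 after a common year.
2067: Jan 1 is Saturday.
2068: Sunday (leap)
2068 begins on a Sunday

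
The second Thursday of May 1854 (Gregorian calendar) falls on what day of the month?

May 1, 1854 is a Monday, so the first Thursday is the 4th.
The second Thursday is 4 + 7 = 11.

11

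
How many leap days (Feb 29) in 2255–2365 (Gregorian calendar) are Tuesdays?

3

Leap years in 2255–2365: 27 of them.
Feb 29 weekday advances by 5 (mod 7) from one leap year to the next four years later (or differs when a century non-leap intervenes).
Leap-day weekdays: 2256:Fri 2260:Wed 2264:Mon 2268:Sat 2272:Thu 2276:Tue✓ 2280:Sun 2284:Fri 2288:Wed 2292:Mon 2296:Sat 2304:Mon 2308:Sat 2312:Thu 2316:Tue✓ 2320:Sun 2324:Fri 2328:Wed 2332:Mon 2336:Sat 2340:Thu 2344:Tue✓ 2348:Sun 2352:Fri 2356:Wed 2360:Mon 2364:Sat
Tuesday: 2276, 2316, 2344 → 3.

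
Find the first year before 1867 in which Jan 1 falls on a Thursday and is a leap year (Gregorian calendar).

Jan 1 advances by 2 weekdays after a leap year and by 1 after a common year.
1867: Jan 1 is Tuesday.
1866: Monday
1865: Sunday
1864: Friday (leap)
1863: Thursday
1862: Wednesday
1861: Tuesday
1860: Sunday (leap)
1859: Saturday
1858: Friday
1857: Thursday
1856: Tuesday (leap)
1855: Monday
1854: Sunday
1853: Saturday
1852: Thursday (leap)
1852 begins on a Thursday and is a leap year.

1852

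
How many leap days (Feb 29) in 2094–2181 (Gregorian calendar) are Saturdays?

Leap years in 2094–2181: 21 of them.
Feb 29 weekday advances by 5 (mod 7) from one leap year to the next four years later (or differs when a century non-leap intervenes).
Leap-day weekdays: 2096:Wed 2104:Fri 2108:Wed 2112:Mon 2116:Sat✓ 2120:Thu 2124:Tue 2128:Sun 2132:Fri 2136:Wed 2140:Mon 2144:Sat✓ 2148:Thu 2152:Tue 2156:Sun 2160:Fri 2164:Wed 2168:Mon 2172:Sat✓ 2176:Thu 2180:Tue
Saturday: 2116, 2144, 2172 → 3.

3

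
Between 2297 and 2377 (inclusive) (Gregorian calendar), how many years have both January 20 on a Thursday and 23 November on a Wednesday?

Check each year's weekday for January 20 and 23 November:
  2297: Wed/Tue  2298: Thu/Wed ✓  2299: Fri/Thu  2300: Sat/Fri  2301: Sun/Sat  2302: Mon/Sun  2303: Tue/Mon  2304: Wed/Wed  2305: Fri/Thu  2306: Sat/Fri  2307: Sun/Sat  2308: Mon/Mon  2309: Wed/Tue  2310: Thu/Wed ✓  …(53 more)…  2364: Mon/Mon  2365: Wed/Tue  2366: Thu/Wed ✓  2367: Fri/Thu  2368: Sat/Sat  2369: Mon/Sun  2370: Tue/Mon  2371: Wed/Tue  2372: Thu/Thu  2373: Sat/Fri  2374: Sun/Sat  2375: Mon/Sun  2376: Tue/Tue  2377: Thu/Wed ✓
Both conditions hold in: 2298, 2310, 2321, 2327, 2338, 2349, 2355, 2366, 2377 — 9.

9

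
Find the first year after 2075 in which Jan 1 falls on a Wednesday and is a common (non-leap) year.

2081

Jan 1 advances by 2 weekdays after a leap year and by 1 after a common year.
2075: Jan 1 is Tuesday.
2076: Wednesday (leap)
2077: Friday
2078: Saturday
2079: Sunday
2080: Monday (leap)
2081: Wednesday
2081 begins on a Wednesday and is a common year.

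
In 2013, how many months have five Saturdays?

4

A month of length L has five Saturdays iff its first Saturday is on day ≤ L−28 (so day 1–3 in a 31-day month, 1–2 in a 30-day month, day 1 in a leap February).
Checking each month of 2013: Jan starts Tue (31d); Feb starts Fri (28d); Mar starts Fri (31d) ✓; Apr starts Mon (30d); May starts Wed (31d); Jun starts Sat (30d) ✓; Jul starts Mon (31d); Aug starts Thu (31d) ✓; Sep starts Sun (30d); Oct starts Tue (31d); Nov starts Fri (30d) ✓; Dec starts Sun (31d).
Five-Saturday months: March, June, August, November → 4.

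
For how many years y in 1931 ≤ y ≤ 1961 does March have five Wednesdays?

March has 31 days; it has five Wednesdays when Wednesday falls among the first (month-length − 28) days — i.e. when March 1 is one of Wednesday/Tuesday/Monday.
March 1 by year: 1931:Sun 1932:Tue✓ 1933:Wed✓ 1934:Thu 1935:Fri 1936:Sun 1937:Mon✓ 1938:Tue✓ 1939:Wed✓ 1940:Fri 1941:Sat 1942:Sun 1943:Mon✓ 1944:Wed✓ 1945:Thu 1946:Fri 1947:Sat 1948:Mon✓ 1949:Tue✓ 1950:Wed✓ 1951:Thu 1952:Sat 1953:Sun 1954:Mon✓ 1955:Tue✓ 1956:Thu 1957:Fri 1958:Sat 1959:Sun 1960:Tue✓ 1961:Wed✓
Years with five Wednesdays: 1932, 1933, 1937, 1938, 1939, 1943, 1944, 1948, 1949, 1950, 1954, 1955, 1960, 1961 → 14.

14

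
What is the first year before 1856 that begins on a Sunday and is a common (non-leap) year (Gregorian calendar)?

1854

Jan 1 advances by 2 weekdays after a leap year and by 1 after a common year.
1856: Jan 1 is Tuesday (leap).
1855: Monday
1854: Sunday
1854 begins on a Sunday and is a common year.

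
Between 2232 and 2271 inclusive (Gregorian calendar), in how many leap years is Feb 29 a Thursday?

1

Leap years in 2232–2271: 10 of them.
Feb 29 weekday advances by 5 (mod 7) from one leap year to the next four years later (or differs when a century non-leap intervenes).
Leap-day weekdays: 2232:Wed 2236:Mon 2240:Sat 2244:Thu✓ 2248:Tue 2252:Sun 2256:Fri 2260:Wed 2264:Mon 2268:Sat
Thursday: 2244 → 1.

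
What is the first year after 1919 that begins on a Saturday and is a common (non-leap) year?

1921

Jan 1 advances by 2 weekdays after a leap year and by 1 after a common year.
1919: Jan 1 is Wednesday.
1920: Thursday (leap)
1921: Saturday
1921 begins on a Saturday and is a common year.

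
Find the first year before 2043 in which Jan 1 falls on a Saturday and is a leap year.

Jan 1 advances by 2 weekdays after a leap year and by 1 after a common year.
2043: Jan 1 is Thursday.
2042: Wednesday
2041: Tuesday
2040: Sunday (leap)
2039: Saturday
2038: Friday
2037: Thursday
2036: Tuesday (leap)
2035: Monday
2034: Sunday
2033: Saturday
2032: Thursday (leap)
2031: Wednesday
2030: Tuesday
2029: Monday
2028: Saturday (leap)
2028 begins on a Saturday and is a leap year.

2028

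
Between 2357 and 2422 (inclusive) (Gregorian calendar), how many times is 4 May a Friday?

Track 4 May's weekday year by year (advancing +1, or +2 across a Feb 29):
  2357: Sat  2358: Sun (+1)  2359: Mon (+1)  2360: Wed (+2)  2361: Thu (+1)
  2362: Fri (+1) ✓  2363: Sat (+1)  2364: Mon (+2)  2365: Tue (+1)  2366: Wed (+1)
  2367: Thu (+1)  2368: Sat (+2)  2369: Sun (+1)  2370: Mon (+1)  … (38 more years) …
  2409: Mon (+1)  2410: Tue (+1)  2411: Wed (+1)  2412: Fri (+2) ✓  2413: Sat (+1)
  2414: Sun (+1)  2415: Mon (+1)  2416: Wed (+2)  2417: Thu (+1)  2418: Fri (+1) ✓
  2419: Sat (+1)  2420: Mon (+2)  2421: Tue (+1)  2422: Wed (+1)
Friday years: 2362, 2373, 2379, 2384, 2390, 2401, 2407, 2412, 2418 — 9 in total.

9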